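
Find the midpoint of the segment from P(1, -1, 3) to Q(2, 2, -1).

M = ((x₁+x₂)/2, (y₁+y₂)/2, (z₁+z₂)/2)
  = ((1 + 2)/2, (-1 + 2)/2, (3 - 1)/2)
  = (3/2, 1/2, 2/2)
  = (1.5, 0.5, 1)

(1.5, 0.5, 1)


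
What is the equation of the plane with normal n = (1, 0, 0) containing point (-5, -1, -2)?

The plane through P with normal n = (a, b, c) satisfies n·(r - P) = 0,
i.e. ax + by + cz = a·x₀ + b·y₀ + c·z₀.
d = 1·(-5) + 0·(-1) + 0·(-2)
  = -5 + 0 + 0
  = -5
Equation: x = -5

x = -5


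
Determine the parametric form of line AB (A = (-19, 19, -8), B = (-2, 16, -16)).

Direction vector d = B - A = (-2 + 19, 16 - 19, -16 + 8) = (17, -3, -8)
Parametric form r = A + t·d:
x = -19 + 17t, y = 19 - 3t, z = -8 - 8t

x = -19 + 17t, y = 19 - 3t, z = -8 - 8t


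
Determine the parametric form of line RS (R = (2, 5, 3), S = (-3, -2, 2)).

Direction vector d = S - R = (-3 - 2, -2 - 5, 2 - 3) = (-5, -7, -1)
Parametric form r = R + t·d:
x = 2 - 5t, y = 5 - 7t, z = 3 - t

x = 2 - 5t, y = 5 - 7t, z = 3 - t


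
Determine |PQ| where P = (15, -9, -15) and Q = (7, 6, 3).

d = √[(x₂-x₁)² + (y₂-y₁)² + (z₂-z₁)²]
  = √[(-8)² + 15² + 18²]
  = √[64 + 225 + 324]
  = √613
  ≈ 24.76

24.76


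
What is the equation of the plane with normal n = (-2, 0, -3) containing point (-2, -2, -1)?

The plane through P with normal n = (a, b, c) satisfies n·(r - P) = 0,
i.e. ax + by + cz = a·x₀ + b·y₀ + c·z₀.
d = (-2)·(-2) + 0·(-2) + (-3)·(-1)
  = 4 + 0 + 3
  = 7
Equation: -2x - 3z = 7

-2x - 3z = 7


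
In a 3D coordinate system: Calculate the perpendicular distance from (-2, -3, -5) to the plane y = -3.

distance = |a·x₀ + b·y₀ + c·z₀ - d| / √(a² + b² + c²)
  = |0·(-2) + 1·(-3) + 0·(-5) - (-3)| / √(0² + 1² + 0²)
  = |0 - 3 + 0 + 3| / √(0 + 1 + 0)
  = |0| / √1
  = 0 / 1
  ≈ 0

0


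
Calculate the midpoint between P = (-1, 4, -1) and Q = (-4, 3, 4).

M = ((x₁+x₂)/2, (y₁+y₂)/2, (z₁+z₂)/2)
  = ((-1 - 4)/2, (4 + 3)/2, (-1 + 4)/2)
  = (-5/2, 7/2, 3/2)
  = (-2.5, 3.5, 1.5)

(-2.5, 3.5, 1.5)


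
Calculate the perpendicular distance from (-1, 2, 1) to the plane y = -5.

distance = |a·x₀ + b·y₀ + c·z₀ - d| / √(a² + b² + c²)
  = |0·(-1) + 1·2 + 0·1 - (-5)| / √(0² + 1² + 0²)
  = |0 + 2 + 0 + 5| / √(0 + 1 + 0)
  = |7| / √1
  = 7 / 1
  ≈ 7

7


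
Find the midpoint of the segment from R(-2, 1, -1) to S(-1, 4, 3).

M = ((x₁+x₂)/2, (y₁+y₂)/2, (z₁+z₂)/2)
  = ((-2 - 1)/2, (1 + 4)/2, (-1 + 3)/2)
  = (-3/2, 5/2, 2/2)
  = (-1.5, 2.5, 1)

(-1.5, 2.5, 1)


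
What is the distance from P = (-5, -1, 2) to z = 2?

distance = |a·x₀ + b·y₀ + c·z₀ - d| / √(a² + b² + c²)
  = |0·(-5) + 0·(-1) + 1·2 - 2| / √(0² + 0² + 1²)
  = |0 + 0 + 2 - 2| / √(0 + 0 + 1)
  = |0| / √1
  = 0 / 1
  ≈ 0

0


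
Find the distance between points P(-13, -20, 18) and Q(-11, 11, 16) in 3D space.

d = √[(x₂-x₁)² + (y₂-y₁)² + (z₂-z₁)²]
  = √[2² + 31² + (-2)²]
  = √[4 + 961 + 4]
  = √969
  ≈ 31.13

31.13


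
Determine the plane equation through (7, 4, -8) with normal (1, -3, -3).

The plane through P with normal n = (a, b, c) satisfies n·(r - P) = 0,
i.e. ax + by + cz = a·x₀ + b·y₀ + c·z₀.
d = 1·7 + (-3)·4 + (-3)·(-8)
  = 7 - 12 + 24
  = 19
Equation: x - 3y - 3z = 19

x - 3y - 3z = 19


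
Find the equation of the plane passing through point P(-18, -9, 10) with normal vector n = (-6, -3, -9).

The plane through P with normal n = (a, b, c) satisfies n·(r - P) = 0,
i.e. ax + by + cz = a·x₀ + b·y₀ + c·z₀.
d = (-6)·(-18) + (-3)·(-9) + (-9)·10
  = 108 + 27 - 90
  = 45
Equation: -6x - 3y - 9z = 45

-6x - 3y - 9z = 45


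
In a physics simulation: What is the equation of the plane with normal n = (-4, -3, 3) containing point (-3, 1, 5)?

The plane through P with normal n = (a, b, c) satisfies n·(r - P) = 0,
i.e. ax + by + cz = a·x₀ + b·y₀ + c·z₀.
d = (-4)·(-3) + (-3)·1 + 3·5
  = 12 - 3 + 15
  = 24
Equation: -4x - 3y + 3z = 24

-4x - 3y + 3z = 24


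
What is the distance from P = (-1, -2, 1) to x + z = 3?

distance = |a·x₀ + b·y₀ + c·z₀ - d| / √(a² + b² + c²)
  = |1·(-1) + 0·(-2) + 1·1 - 3| / √(1² + 0² + 1²)
  = |-1 + 0 + 1 - 3| / √(1 + 0 + 1)
  = |-3| / √2
  = 3 / 1.414
  ≈ 2.121

2.121


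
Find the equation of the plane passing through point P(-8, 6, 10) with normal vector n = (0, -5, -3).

The plane through P with normal n = (a, b, c) satisfies n·(r - P) = 0,
i.e. ax + by + cz = a·x₀ + b·y₀ + c·z₀.
d = 0·(-8) + (-5)·6 + (-3)·10
  = 0 - 30 - 30
  = -60
Equation: -5y - 3z = -60

-5y - 3z = -60


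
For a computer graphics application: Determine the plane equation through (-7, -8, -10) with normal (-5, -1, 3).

The plane through P with normal n = (a, b, c) satisfies n·(r - P) = 0,
i.e. ax + by + cz = a·x₀ + b·y₀ + c·z₀.
d = (-5)·(-7) + (-1)·(-8) + 3·(-10)
  = 35 + 8 - 30
  = 13
Equation: -5x - y + 3z = 13

-5x - y + 3z = 13


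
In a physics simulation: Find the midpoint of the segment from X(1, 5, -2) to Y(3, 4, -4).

M = ((x₁+x₂)/2, (y₁+y₂)/2, (z₁+z₂)/2)
  = ((1 + 3)/2, (5 + 4)/2, (-2 - 4)/2)
  = (4/2, 9/2, -6/2)
  = (2, 4.5, -3)

(2, 4.5, -3)


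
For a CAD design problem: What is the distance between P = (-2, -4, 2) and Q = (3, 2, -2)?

d = √[(x₂-x₁)² + (y₂-y₁)² + (z₂-z₁)²]
  = √[5² + 6² + (-4)²]
  = √[25 + 36 + 16]
  = √77
  ≈ 8.775

8.775


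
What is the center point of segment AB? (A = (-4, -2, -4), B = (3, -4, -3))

M = ((x₁+x₂)/2, (y₁+y₂)/2, (z₁+z₂)/2)
  = ((-4 + 3)/2, (-2 - 4)/2, (-4 - 3)/2)
  = (-1/2, -6/2, -7/2)
  = (-0.5, -3, -3.5)

(-0.5, -3, -3.5)


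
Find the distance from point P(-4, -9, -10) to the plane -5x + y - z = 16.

distance = |a·x₀ + b·y₀ + c·z₀ - d| / √(a² + b² + c²)
  = |(-5)·(-4) + 1·(-9) + (-1)·(-10) - 16| / √((-5)² + 1² + (-1)²)
  = |20 - 9 + 10 - 16| / √(25 + 1 + 1)
  = |5| / √27
  = 5 / 5.196
  ≈ 0.9623

0.9623


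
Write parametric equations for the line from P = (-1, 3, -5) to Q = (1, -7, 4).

Direction vector d = Q - P = (1 + 1, -7 - 3, 4 + 5) = (2, -10, 9)
Parametric form r = P + t·d:
x = -1 + 2t, y = 3 - 10t, z = -5 + 9t

x = -1 + 2t, y = 3 - 10t, z = -5 + 9t


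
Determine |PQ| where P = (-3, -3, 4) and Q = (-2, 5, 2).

d = √[(x₂-x₁)² + (y₂-y₁)² + (z₂-z₁)²]
  = √[1² + 8² + (-2)²]
  = √[1 + 64 + 4]
  = √69
  ≈ 8.307

8.307


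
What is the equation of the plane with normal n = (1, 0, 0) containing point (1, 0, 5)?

The plane through P with normal n = (a, b, c) satisfies n·(r - P) = 0,
i.e. ax + by + cz = a·x₀ + b·y₀ + c·z₀.
d = 1·1 + 0·0 + 0·5
  = 1 + 0 + 0
  = 1
Equation: x = 1

x = 1


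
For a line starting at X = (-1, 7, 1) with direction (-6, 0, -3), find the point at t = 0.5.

P(t) = X + t·d
  = (-1 + (-6)·0.5, 7 + 0·0.5, 1 + (-3)·0.5)
  = (-1 - 3, 7 + 0, 1 - 1.5)
  = (-4, 7, -0.5)

(-4, 7, -0.5)


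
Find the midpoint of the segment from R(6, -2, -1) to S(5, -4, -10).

M = ((x₁+x₂)/2, (y₁+y₂)/2, (z₁+z₂)/2)
  = ((6 + 5)/2, (-2 - 4)/2, (-1 - 10)/2)
  = (11/2, -6/2, -11/2)
  = (5.5, -3, -5.5)

(5.5, -3, -5.5)


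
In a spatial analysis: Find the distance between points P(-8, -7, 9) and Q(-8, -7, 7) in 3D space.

d = √[(x₂-x₁)² + (y₂-y₁)² + (z₂-z₁)²]
  = √[0² + 0² + (-2)²]
  = √[0 + 0 + 4]
  = √4
  ≈ 2

2


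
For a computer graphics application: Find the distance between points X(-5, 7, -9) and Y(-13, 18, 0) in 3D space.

d = √[(x₂-x₁)² + (y₂-y₁)² + (z₂-z₁)²]
  = √[(-8)² + 11² + 9²]
  = √[64 + 121 + 81]
  = √266
  ≈ 16.31

16.31


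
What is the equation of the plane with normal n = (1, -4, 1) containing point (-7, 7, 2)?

The plane through P with normal n = (a, b, c) satisfies n·(r - P) = 0,
i.e. ax + by + cz = a·x₀ + b·y₀ + c·z₀.
d = 1·(-7) + (-4)·7 + 1·2
  = -7 - 28 + 2
  = -33
Equation: x - 4y + z = -33

x - 4y + z = -33


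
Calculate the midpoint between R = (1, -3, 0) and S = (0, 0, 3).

M = ((x₁+x₂)/2, (y₁+y₂)/2, (z₁+z₂)/2)
  = ((1 + 0)/2, (-3 + 0)/2, (0 + 3)/2)
  = (1/2, -3/2, 3/2)
  = (0.5, -1.5, 1.5)

(0.5, -1.5, 1.5)


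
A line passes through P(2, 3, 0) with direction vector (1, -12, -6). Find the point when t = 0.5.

P(t) = P + t·d
  = (2 + 1·0.5, 3 + (-12)·0.5, 0 + (-6)·0.5)
  = (2 + 0.5, 3 - 6, 0 - 3)
  = (2.5, -3, -3)

(2.5, -3, -3)


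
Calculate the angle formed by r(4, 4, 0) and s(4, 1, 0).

r·s = 4·4 + 4·1 + 0·0 = 16 + 4 + 0 = 20
|r| = √(4² + 4² + 0²) = √32 ≈ 5.657
|s| = √(4² + 1² + 0²) = √17 ≈ 4.123
cos θ = (r·s)/(|r||s|) = 20/(5.657·4.123) ≈ 0.8575
θ = arccos(0.8575) ≈ 30.96°

30.96°


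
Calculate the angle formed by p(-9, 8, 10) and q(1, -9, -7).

p·q = (-9)·1 + 8·(-9) + 10·(-7) = -9 - 72 - 70 = -151
|p| = √((-9)² + 8² + 10²) = √245 ≈ 15.65
|q| = √(1² + (-9)² + (-7)²) = √131 ≈ 11.45
cos θ = (p·q)/(|p||q|) = -151/(15.65·11.45) ≈ -0.8429
θ = arccos(-0.8429) ≈ 147.4°

147.4°


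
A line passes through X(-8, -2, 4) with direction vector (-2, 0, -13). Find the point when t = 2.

P(t) = X + t·d
  = (-8 + (-2)·2, -2 + 0·2, 4 + (-13)·2)
  = (-8 - 4, -2 + 0, 4 - 26)
  = (-12, -2, -22)

(-12, -2, -22)


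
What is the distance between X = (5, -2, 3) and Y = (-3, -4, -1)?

d = √[(x₂-x₁)² + (y₂-y₁)² + (z₂-z₁)²]
  = √[(-8)² + (-2)² + (-4)²]
  = √[64 + 4 + 16]
  = √84
  ≈ 9.165

9.165


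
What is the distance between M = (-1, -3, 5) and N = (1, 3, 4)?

d = √[(x₂-x₁)² + (y₂-y₁)² + (z₂-z₁)²]
  = √[2² + 6² + (-1)²]
  = √[4 + 36 + 1]
  = √41
  ≈ 6.403

6.403


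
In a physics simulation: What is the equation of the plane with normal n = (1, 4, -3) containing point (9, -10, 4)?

The plane through P with normal n = (a, b, c) satisfies n·(r - P) = 0,
i.e. ax + by + cz = a·x₀ + b·y₀ + c·z₀.
d = 1·9 + 4·(-10) + (-3)·4
  = 9 - 40 - 12
  = -43
Equation: x + 4y - 3z = -43

x + 4y - 3z = -43


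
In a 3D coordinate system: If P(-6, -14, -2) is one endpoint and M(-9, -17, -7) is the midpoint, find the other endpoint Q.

Q = 2M - P
  = (2·(-9) - (-6), 2·(-17) - (-14), 2·(-7) - (-2))
  = (-18 + 6, -34 + 14, -14 + 2)
  = (-12, -20, -12)

(-12, -20, -12)


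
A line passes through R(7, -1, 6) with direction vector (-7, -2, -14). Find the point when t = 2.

P(t) = R + t·d
  = (7 + (-7)·2, -1 + (-2)·2, 6 + (-14)·2)
  = (7 - 14, -1 - 4, 6 - 28)
  = (-7, -5, -22)

(-7, -5, -22)


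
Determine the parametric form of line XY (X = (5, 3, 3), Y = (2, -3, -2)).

Direction vector d = Y - X = (2 - 5, -3 - 3, -2 - 3) = (-3, -6, -5)
Parametric form r = X + t·d:
x = 5 - 3t, y = 3 - 6t, z = 3 - 5t

x = 5 - 3t, y = 3 - 6t, z = 3 - 5t


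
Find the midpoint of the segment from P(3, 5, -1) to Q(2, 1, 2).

M = ((x₁+x₂)/2, (y₁+y₂)/2, (z₁+z₂)/2)
  = ((3 + 2)/2, (5 + 1)/2, (-1 + 2)/2)
  = (5/2, 6/2, 1/2)
  = (2.5, 3, 0.5)

(2.5, 3, 0.5)


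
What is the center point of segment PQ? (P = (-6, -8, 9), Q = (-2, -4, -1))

M = ((x₁+x₂)/2, (y₁+y₂)/2, (z₁+z₂)/2)
  = ((-6 - 2)/2, (-8 - 4)/2, (9 - 1)/2)
  = (-8/2, -12/2, 8/2)
  = (-4, -6, 4)

(-4, -6, 4)


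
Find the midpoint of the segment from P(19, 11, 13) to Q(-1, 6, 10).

M = ((x₁+x₂)/2, (y₁+y₂)/2, (z₁+z₂)/2)
  = ((19 - 1)/2, (11 + 6)/2, (13 + 10)/2)
  = (18/2, 17/2, 23/2)
  = (9, 8.5, 11.5)

(9, 8.5, 11.5)


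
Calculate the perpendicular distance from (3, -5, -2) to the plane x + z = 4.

distance = |a·x₀ + b·y₀ + c·z₀ - d| / √(a² + b² + c²)
  = |1·3 + 0·(-5) + 1·(-2) - 4| / √(1² + 0² + 1²)
  = |3 + 0 - 2 - 4| / √(1 + 0 + 1)
  = |-3| / √2
  = 3 / 1.414
  ≈ 2.121

2.121


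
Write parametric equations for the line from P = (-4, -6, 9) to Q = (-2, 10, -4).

Direction vector d = Q - P = (-2 + 4, 10 + 6, -4 - 9) = (2, 16, -13)
Parametric form r = P + t·d:
x = -4 + 2t, y = -6 + 16t, z = 9 - 13t

x = -4 + 2t, y = -6 + 16t, z = 9 - 13t


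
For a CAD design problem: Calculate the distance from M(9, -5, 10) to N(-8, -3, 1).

d = √[(x₂-x₁)² + (y₂-y₁)² + (z₂-z₁)²]
  = √[(-17)² + 2² + (-9)²]
  = √[289 + 4 + 81]
  = √374
  ≈ 19.34

19.34


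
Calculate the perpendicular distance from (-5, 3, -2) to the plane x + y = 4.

distance = |a·x₀ + b·y₀ + c·z₀ - d| / √(a² + b² + c²)
  = |1·(-5) + 1·3 + 0·(-2) - 4| / √(1² + 1² + 0²)
  = |-5 + 3 + 0 - 4| / √(1 + 1 + 0)
  = |-6| / √2
  = 6 / 1.414
  ≈ 4.243

4.243


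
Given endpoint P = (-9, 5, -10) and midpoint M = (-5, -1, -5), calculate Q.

Q = 2M - P
  = (2·(-5) - (-9), 2·(-1) - 5, 2·(-5) - (-10))
  = (-10 + 9, -2 - 5, -10 + 10)
  = (-1, -7, 0)

(-1, -7, 0)


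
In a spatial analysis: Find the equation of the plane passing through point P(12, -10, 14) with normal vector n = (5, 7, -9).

The plane through P with normal n = (a, b, c) satisfies n·(r - P) = 0,
i.e. ax + by + cz = a·x₀ + b·y₀ + c·z₀.
d = 5·12 + 7·(-10) + (-9)·14
  = 60 - 70 - 126
  = -136
Equation: 5x + 7y - 9z = -136

5x + 7y - 9z = -136


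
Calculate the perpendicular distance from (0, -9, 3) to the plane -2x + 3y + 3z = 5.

distance = |a·x₀ + b·y₀ + c·z₀ - d| / √(a² + b² + c²)
  = |(-2)·0 + 3·(-9) + 3·3 - 5| / √((-2)² + 3² + 3²)
  = |0 - 27 + 9 - 5| / √(4 + 9 + 9)
  = |-23| / √22
  = 23 / 4.69
  ≈ 4.904

4.904


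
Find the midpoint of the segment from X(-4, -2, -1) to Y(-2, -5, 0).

M = ((x₁+x₂)/2, (y₁+y₂)/2, (z₁+z₂)/2)
  = ((-4 - 2)/2, (-2 - 5)/2, (-1 + 0)/2)
  = (-6/2, -7/2, -1/2)
  = (-3, -3.5, -0.5)

(-3, -3.5, -0.5)


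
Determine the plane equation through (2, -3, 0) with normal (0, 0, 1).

The plane through P with normal n = (a, b, c) satisfies n·(r - P) = 0,
i.e. ax + by + cz = a·x₀ + b·y₀ + c·z₀.
d = 0·2 + 0·(-3) + 1·0
  = 0 + 0 + 0
  = 0
Equation: z = 0

z = 0


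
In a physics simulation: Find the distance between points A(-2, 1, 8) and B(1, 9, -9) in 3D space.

d = √[(x₂-x₁)² + (y₂-y₁)² + (z₂-z₁)²]
  = √[3² + 8² + (-17)²]
  = √[9 + 64 + 289]
  = √362
  ≈ 19.03

19.03


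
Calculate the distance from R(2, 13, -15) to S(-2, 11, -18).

d = √[(x₂-x₁)² + (y₂-y₁)² + (z₂-z₁)²]
  = √[(-4)² + (-2)² + (-3)²]
  = √[16 + 4 + 9]
  = √29
  ≈ 5.385

5.385


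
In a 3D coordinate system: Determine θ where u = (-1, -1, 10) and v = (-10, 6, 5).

u·v = (-1)·(-10) + (-1)·6 + 10·5 = 10 - 6 + 50 = 54
|u| = √((-1)² + (-1)² + 10²) = √102 ≈ 10.1
|v| = √((-10)² + 6² + 5²) = √161 ≈ 12.69
cos θ = (u·v)/(|u||v|) = 54/(10.1·12.69) ≈ 0.4214
θ = arccos(0.4214) ≈ 65.08°

65.08°


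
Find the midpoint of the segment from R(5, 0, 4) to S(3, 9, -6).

M = ((x₁+x₂)/2, (y₁+y₂)/2, (z₁+z₂)/2)
  = ((5 + 3)/2, (0 + 9)/2, (4 - 6)/2)
  = (8/2, 9/2, -2/2)
  = (4, 4.5, -1)

(4, 4.5, -1)


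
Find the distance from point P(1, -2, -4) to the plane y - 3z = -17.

distance = |a·x₀ + b·y₀ + c·z₀ - d| / √(a² + b² + c²)
  = |0·1 + 1·(-2) + (-3)·(-4) - (-17)| / √(0² + 1² + (-3)²)
  = |0 - 2 + 12 + 17| / √(0 + 1 + 9)
  = |27| / √10
  = 27 / 3.162
  ≈ 8.538

8.538


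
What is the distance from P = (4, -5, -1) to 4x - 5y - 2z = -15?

distance = |a·x₀ + b·y₀ + c·z₀ - d| / √(a² + b² + c²)
  = |4·4 + (-5)·(-5) + (-2)·(-1) - (-15)| / √(4² + (-5)² + (-2)²)
  = |16 + 25 + 2 + 15| / √(16 + 25 + 4)
  = |58| / √45
  = 58 / 6.708
  ≈ 8.646

8.646


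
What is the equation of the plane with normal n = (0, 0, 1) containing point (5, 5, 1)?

The plane through P with normal n = (a, b, c) satisfies n·(r - P) = 0,
i.e. ax + by + cz = a·x₀ + b·y₀ + c·z₀.
d = 0·5 + 0·5 + 1·1
  = 0 + 0 + 1
  = 1
Equation: z = 1

z = 1


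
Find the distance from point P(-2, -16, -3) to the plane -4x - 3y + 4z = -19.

distance = |a·x₀ + b·y₀ + c·z₀ - d| / √(a² + b² + c²)
  = |(-4)·(-2) + (-3)·(-16) + 4·(-3) - (-19)| / √((-4)² + (-3)² + 4²)
  = |8 + 48 - 12 + 19| / √(16 + 9 + 16)
  = |63| / √41
  = 63 / 6.403
  ≈ 9.839

9.839


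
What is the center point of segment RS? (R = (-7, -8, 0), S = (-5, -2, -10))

M = ((x₁+x₂)/2, (y₁+y₂)/2, (z₁+z₂)/2)
  = ((-7 - 5)/2, (-8 - 2)/2, (0 - 10)/2)
  = (-12/2, -10/2, -10/2)
  = (-6, -5, -5)

(-6, -5, -5)


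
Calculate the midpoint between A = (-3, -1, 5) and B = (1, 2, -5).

M = ((x₁+x₂)/2, (y₁+y₂)/2, (z₁+z₂)/2)
  = ((-3 + 1)/2, (-1 + 2)/2, (5 - 5)/2)
  = (-2/2, 1/2, 0/2)
  = (-1, 0.5, 0)

(-1, 0.5, 0)


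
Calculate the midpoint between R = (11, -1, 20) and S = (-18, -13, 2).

M = ((x₁+x₂)/2, (y₁+y₂)/2, (z₁+z₂)/2)
  = ((11 - 18)/2, (-1 - 13)/2, (20 + 2)/2)
  = (-7/2, -14/2, 22/2)
  = (-3.5, -7, 11)

(-3.5, -7, 11)


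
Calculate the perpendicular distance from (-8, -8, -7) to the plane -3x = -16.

distance = |a·x₀ + b·y₀ + c·z₀ - d| / √(a² + b² + c²)
  = |(-3)·(-8) + 0·(-8) + 0·(-7) - (-16)| / √((-3)² + 0² + 0²)
  = |24 + 0 + 0 + 16| / √(9 + 0 + 0)
  = |40| / √9
  = 40 / 3
  ≈ 13.33

13.33


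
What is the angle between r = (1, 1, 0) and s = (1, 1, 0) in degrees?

r·s = 1·1 + 1·1 + 0·0 = 1 + 1 + 0 = 2
|r| = √(1² + 1² + 0²) = √2 ≈ 1.414
|s| = √(1² + 1² + 0²) = √2 ≈ 1.414
cos θ = (r·s)/(|r||s|) = 2/(1.414·1.414) ≈ 1
θ = arccos(1) ≈ 0°

0°


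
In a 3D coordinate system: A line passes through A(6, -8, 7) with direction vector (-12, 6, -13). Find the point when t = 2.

P(t) = A + t·d
  = (6 + (-12)·2, -8 + 6·2, 7 + (-13)·2)
  = (6 - 24, -8 + 12, 7 - 26)
  = (-18, 4, -19)

(-18, 4, -19)


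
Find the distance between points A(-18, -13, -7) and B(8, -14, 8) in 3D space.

d = √[(x₂-x₁)² + (y₂-y₁)² + (z₂-z₁)²]
  = √[26² + (-1)² + 15²]
  = √[676 + 1 + 225]
  = √902
  ≈ 30.03

30.03


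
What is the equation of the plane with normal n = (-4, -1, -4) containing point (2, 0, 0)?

The plane through P with normal n = (a, b, c) satisfies n·(r - P) = 0,
i.e. ax + by + cz = a·x₀ + b·y₀ + c·z₀.
d = (-4)·2 + (-1)·0 + (-4)·0
  = -8 + 0 + 0
  = -8
Equation: -4x - y - 4z = -8

-4x - y - 4z = -8


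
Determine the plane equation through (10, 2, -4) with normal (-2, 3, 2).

The plane through P with normal n = (a, b, c) satisfies n·(r - P) = 0,
i.e. ax + by + cz = a·x₀ + b·y₀ + c·z₀.
d = (-2)·10 + 3·2 + 2·(-4)
  = -20 + 6 - 8
  = -22
Equation: -2x + 3y + 2z = -22

-2x + 3y + 2z = -22


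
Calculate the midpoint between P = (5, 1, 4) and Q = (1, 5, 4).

M = ((x₁+x₂)/2, (y₁+y₂)/2, (z₁+z₂)/2)
  = ((5 + 1)/2, (1 + 5)/2, (4 + 4)/2)
  = (6/2, 6/2, 8/2)
  = (3, 3, 4)

(3, 3, 4)


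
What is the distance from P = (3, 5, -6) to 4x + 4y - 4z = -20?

distance = |a·x₀ + b·y₀ + c·z₀ - d| / √(a² + b² + c²)
  = |4·3 + 4·5 + (-4)·(-6) - (-20)| / √(4² + 4² + (-4)²)
  = |12 + 20 + 24 + 20| / √(16 + 16 + 16)
  = |76| / √48
  = 76 / 6.928
  ≈ 10.97

10.97


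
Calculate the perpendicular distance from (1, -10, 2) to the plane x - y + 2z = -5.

distance = |a·x₀ + b·y₀ + c·z₀ - d| / √(a² + b² + c²)
  = |1·1 + (-1)·(-10) + 2·2 - (-5)| / √(1² + (-1)² + 2²)
  = |1 + 10 + 4 + 5| / √(1 + 1 + 4)
  = |20| / √6
  = 20 / 2.449
  ≈ 8.165

8.165


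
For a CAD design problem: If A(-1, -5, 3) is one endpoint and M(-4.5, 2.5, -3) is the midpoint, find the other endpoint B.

B = 2M - A
  = (2·(-4.5) - (-1), 2·2.5 - (-5), 2·(-3) - 3)
  = (-9 + 1, 5 + 5, -6 - 3)
  = (-8, 10, -9)

(-8, 10, -9)


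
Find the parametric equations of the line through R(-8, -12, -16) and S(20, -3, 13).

Direction vector d = S - R = (20 + 8, -3 + 12, 13 + 16) = (28, 9, 29)
Parametric form r = R + t·d:
x = -8 + 28t, y = -12 + 9t, z = -16 + 29t

x = -8 + 28t, y = -12 + 9t, z = -16 + 29t


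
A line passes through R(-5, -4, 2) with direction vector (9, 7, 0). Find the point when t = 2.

P(t) = R + t·d
  = (-5 + 9·2, -4 + 7·2, 2 + 0·2)
  = (-5 + 18, -4 + 14, 2 + 0)
  = (13, 10, 2)

(13, 10, 2)


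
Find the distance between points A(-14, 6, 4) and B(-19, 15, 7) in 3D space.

d = √[(x₂-x₁)² + (y₂-y₁)² + (z₂-z₁)²]
  = √[(-5)² + 9² + 3²]
  = √[25 + 81 + 9]
  = √115
  ≈ 10.72

10.72


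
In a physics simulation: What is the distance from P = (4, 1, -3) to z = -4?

distance = |a·x₀ + b·y₀ + c·z₀ - d| / √(a² + b² + c²)
  = |0·4 + 0·1 + 1·(-3) - (-4)| / √(0² + 0² + 1²)
  = |0 + 0 - 3 + 4| / √(0 + 0 + 1)
  = |1| / √1
  = 1 / 1
  ≈ 1

1


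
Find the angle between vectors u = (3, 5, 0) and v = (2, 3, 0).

u·v = 3·2 + 5·3 + 0·0 = 6 + 15 + 0 = 21
|u| = √(3² + 5² + 0²) = √34 ≈ 5.831
|v| = √(2² + 3² + 0²) = √13 ≈ 3.606
cos θ = (u·v)/(|u||v|) = 21/(5.831·3.606) ≈ 0.9989
θ = arccos(0.9989) ≈ 2.726°

2.726°


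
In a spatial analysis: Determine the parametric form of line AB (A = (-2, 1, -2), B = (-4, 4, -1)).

Direction vector d = B - A = (-4 + 2, 4 - 1, -1 + 2) = (-2, 3, 1)
Parametric form r = A + t·d:
x = -2 - 2t, y = 1 + 3t, z = -2 + t

x = -2 - 2t, y = 1 + 3t, z = -2 + t


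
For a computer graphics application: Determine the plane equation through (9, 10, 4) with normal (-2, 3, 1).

The plane through P with normal n = (a, b, c) satisfies n·(r - P) = 0,
i.e. ax + by + cz = a·x₀ + b·y₀ + c·z₀.
d = (-2)·9 + 3·10 + 1·4
  = -18 + 30 + 4
  = 16
Equation: -2x + 3y + z = 16

-2x + 3y + z = 16


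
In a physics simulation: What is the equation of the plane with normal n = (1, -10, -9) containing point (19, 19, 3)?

The plane through P with normal n = (a, b, c) satisfies n·(r - P) = 0,
i.e. ax + by + cz = a·x₀ + b·y₀ + c·z₀.
d = 1·19 + (-10)·19 + (-9)·3
  = 19 - 190 - 27
  = -198
Equation: x - 10y - 9z = -198

x - 10y - 9z = -198


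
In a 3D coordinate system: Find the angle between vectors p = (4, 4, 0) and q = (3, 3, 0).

p·q = 4·3 + 4·3 + 0·0 = 12 + 12 + 0 = 24
|p| = √(4² + 4² + 0²) = √32 ≈ 5.657
|q| = √(3² + 3² + 0²) = √18 ≈ 4.243
cos θ = (p·q)/(|p||q|) = 24/(5.657·4.243) ≈ 1
θ = arccos(1) ≈ 0°

0°


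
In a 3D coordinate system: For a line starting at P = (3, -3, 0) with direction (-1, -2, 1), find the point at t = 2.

P(t) = P + t·d
  = (3 + (-1)·2, -3 + (-2)·2, 0 + 1·2)
  = (3 - 2, -3 - 4, 0 + 2)
  = (1, -7, 2)

(1, -7, 2)


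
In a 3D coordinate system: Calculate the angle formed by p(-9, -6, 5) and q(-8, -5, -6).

p·q = (-9)·(-8) + (-6)·(-5) + 5·(-6) = 72 + 30 - 30 = 72
|p| = √((-9)² + (-6)² + 5²) = √142 ≈ 11.92
|q| = √((-8)² + (-5)² + (-6)²) = √125 ≈ 11.18
cos θ = (p·q)/(|p||q|) = 72/(11.92·11.18) ≈ 0.5404
θ = arccos(0.5404) ≈ 57.29°

57.29°


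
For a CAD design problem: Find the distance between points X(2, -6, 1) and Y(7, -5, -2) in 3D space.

d = √[(x₂-x₁)² + (y₂-y₁)² + (z₂-z₁)²]
  = √[5² + 1² + (-3)²]
  = √[25 + 1 + 9]
  = √35
  ≈ 5.916

5.916


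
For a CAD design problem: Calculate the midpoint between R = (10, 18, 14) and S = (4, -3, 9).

M = ((x₁+x₂)/2, (y₁+y₂)/2, (z₁+z₂)/2)
  = ((10 + 4)/2, (18 - 3)/2, (14 + 9)/2)
  = (14/2, 15/2, 23/2)
  = (7, 7.5, 11.5)

(7, 7.5, 11.5)


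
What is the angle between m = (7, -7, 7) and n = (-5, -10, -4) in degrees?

m·n = 7·(-5) + (-7)·(-10) + 7·(-4) = -35 + 70 - 28 = 7
|m| = √(7² + (-7)² + 7²) = √147 ≈ 12.12
|n| = √((-5)² + (-10)² + (-4)²) = √141 ≈ 11.87
cos θ = (m·n)/(|m||n|) = 7/(12.12·11.87) ≈ 0.04862
θ = arccos(0.04862) ≈ 87.21°

87.21°


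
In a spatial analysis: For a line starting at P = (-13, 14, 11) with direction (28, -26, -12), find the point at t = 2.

P(t) = P + t·d
  = (-13 + 28·2, 14 + (-26)·2, 11 + (-12)·2)
  = (-13 + 56, 14 - 52, 11 - 24)
  = (43, -38, -13)

(43, -38, -13)


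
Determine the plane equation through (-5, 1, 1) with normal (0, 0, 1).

The plane through P with normal n = (a, b, c) satisfies n·(r - P) = 0,
i.e. ax + by + cz = a·x₀ + b·y₀ + c·z₀.
d = 0·(-5) + 0·1 + 1·1
  = 0 + 0 + 1
  = 1
Equation: z = 1

z = 1


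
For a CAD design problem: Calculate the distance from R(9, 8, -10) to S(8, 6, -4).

d = √[(x₂-x₁)² + (y₂-y₁)² + (z₂-z₁)²]
  = √[(-1)² + (-2)² + 6²]
  = √[1 + 4 + 36]
  = √41
  ≈ 6.403

6.403


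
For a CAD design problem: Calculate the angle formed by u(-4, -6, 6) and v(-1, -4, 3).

u·v = (-4)·(-1) + (-6)·(-4) + 6·3 = 4 + 24 + 18 = 46
|u| = √((-4)² + (-6)² + 6²) = √88 ≈ 9.381
|v| = √((-1)² + (-4)² + 3²) = √26 ≈ 5.099
cos θ = (u·v)/(|u||v|) = 46/(9.381·5.099) ≈ 0.9617
θ = arccos(0.9617) ≈ 15.91°

15.91°


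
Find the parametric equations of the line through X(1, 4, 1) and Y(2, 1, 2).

Direction vector d = Y - X = (2 - 1, 1 - 4, 2 - 1) = (1, -3, 1)
Parametric form r = X + t·d:
x = 1 + t, y = 4 - 3t, z = 1 + t

x = 1 + t, y = 4 - 3t, z = 1 + t


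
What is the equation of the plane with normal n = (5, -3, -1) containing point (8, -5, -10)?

The plane through P with normal n = (a, b, c) satisfies n·(r - P) = 0,
i.e. ax + by + cz = a·x₀ + b·y₀ + c·z₀.
d = 5·8 + (-3)·(-5) + (-1)·(-10)
  = 40 + 15 + 10
  = 65
Equation: 5x - 3y - z = 65

5x - 3y - z = 65


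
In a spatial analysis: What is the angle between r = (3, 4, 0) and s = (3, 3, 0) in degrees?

r·s = 3·3 + 4·3 + 0·0 = 9 + 12 + 0 = 21
|r| = √(3² + 4² + 0²) = √25 ≈ 5
|s| = √(3² + 3² + 0²) = √18 ≈ 4.243
cos θ = (r·s)/(|r||s|) = 21/(5·4.243) ≈ 0.9899
θ = arccos(0.9899) ≈ 8.13°

8.13°


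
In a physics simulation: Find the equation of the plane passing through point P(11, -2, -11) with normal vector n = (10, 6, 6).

The plane through P with normal n = (a, b, c) satisfies n·(r - P) = 0,
i.e. ax + by + cz = a·x₀ + b·y₀ + c·z₀.
d = 10·11 + 6·(-2) + 6·(-11)
  = 110 - 12 - 66
  = 32
Equation: 10x + 6y + 6z = 32

10x + 6y + 6z = 32


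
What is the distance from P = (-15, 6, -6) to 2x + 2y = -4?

distance = |a·x₀ + b·y₀ + c·z₀ - d| / √(a² + b² + c²)
  = |2·(-15) + 2·6 + 0·(-6) - (-4)| / √(2² + 2² + 0²)
  = |-30 + 12 + 0 + 4| / √(4 + 4 + 0)
  = |-14| / √8
  = 14 / 2.828
  ≈ 4.95

4.95


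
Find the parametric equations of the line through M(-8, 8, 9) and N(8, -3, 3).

Direction vector d = N - M = (8 + 8, -3 - 8, 3 - 9) = (16, -11, -6)
Parametric form r = M + t·d:
x = -8 + 16t, y = 8 - 11t, z = 9 - 6t

x = -8 + 16t, y = 8 - 11t, z = 9 - 6t


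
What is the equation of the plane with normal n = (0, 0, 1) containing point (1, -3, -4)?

The plane through P with normal n = (a, b, c) satisfies n·(r - P) = 0,
i.e. ax + by + cz = a·x₀ + b·y₀ + c·z₀.
d = 0·1 + 0·(-3) + 1·(-4)
  = 0 + 0 - 4
  = -4
Equation: z = -4

z = -4


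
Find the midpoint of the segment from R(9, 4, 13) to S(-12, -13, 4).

M = ((x₁+x₂)/2, (y₁+y₂)/2, (z₁+z₂)/2)
  = ((9 - 12)/2, (4 - 13)/2, (13 + 4)/2)
  = (-3/2, -9/2, 17/2)
  = (-1.5, -4.5, 8.5)

(-1.5, -4.5, 8.5)


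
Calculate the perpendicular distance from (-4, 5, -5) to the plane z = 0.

distance = |a·x₀ + b·y₀ + c·z₀ - d| / √(a² + b² + c²)
  = |0·(-4) + 0·5 + 1·(-5) - 0| / √(0² + 0² + 1²)
  = |0 + 0 - 5 + 0| / √(0 + 0 + 1)
  = |-5| / √1
  = 5 / 1
  ≈ 5

5


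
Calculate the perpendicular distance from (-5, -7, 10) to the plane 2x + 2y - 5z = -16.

distance = |a·x₀ + b·y₀ + c·z₀ - d| / √(a² + b² + c²)
  = |2·(-5) + 2·(-7) + (-5)·10 - (-16)| / √(2² + 2² + (-5)²)
  = |-10 - 14 - 50 + 16| / √(4 + 4 + 25)
  = |-58| / √33
  = 58 / 5.745
  ≈ 10.1

10.1


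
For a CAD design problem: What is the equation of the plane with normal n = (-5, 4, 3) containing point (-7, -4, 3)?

The plane through P with normal n = (a, b, c) satisfies n·(r - P) = 0,
i.e. ax + by + cz = a·x₀ + b·y₀ + c·z₀.
d = (-5)·(-7) + 4·(-4) + 3·3
  = 35 - 16 + 9
  = 28
Equation: -5x + 4y + 3z = 28

-5x + 4y + 3z = 28


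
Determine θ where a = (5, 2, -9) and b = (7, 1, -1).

a·b = 5·7 + 2·1 + (-9)·(-1) = 35 + 2 + 9 = 46
|a| = √(5² + 2² + (-9)²) = √110 ≈ 10.49
|b| = √(7² + 1² + (-1)²) = √51 ≈ 7.141
cos θ = (a·b)/(|a||b|) = 46/(10.49·7.141) ≈ 0.6142
θ = arccos(0.6142) ≈ 52.11°

52.11°


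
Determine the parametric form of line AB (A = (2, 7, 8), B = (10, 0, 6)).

Direction vector d = B - A = (10 - 2, 0 - 7, 6 - 8) = (8, -7, -2)
Parametric form r = A + t·d:
x = 2 + 8t, y = 7 - 7t, z = 8 - 2t

x = 2 + 8t, y = 7 - 7t, z = 8 - 2t


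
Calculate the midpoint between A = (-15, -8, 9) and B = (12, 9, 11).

M = ((x₁+x₂)/2, (y₁+y₂)/2, (z₁+z₂)/2)
  = ((-15 + 12)/2, (-8 + 9)/2, (9 + 11)/2)
  = (-3/2, 1/2, 20/2)
  = (-1.5, 0.5, 10)

(-1.5, 0.5, 10)


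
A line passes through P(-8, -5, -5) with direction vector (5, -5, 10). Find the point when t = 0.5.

P(t) = P + t·d
  = (-8 + 5·0.5, -5 + (-5)·0.5, -5 + 10·0.5)
  = (-8 + 2.5, -5 - 2.5, -5 + 5)
  = (-5.5, -7.5, 0)

(-5.5, -7.5, 0)


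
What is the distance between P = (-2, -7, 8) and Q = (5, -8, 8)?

d = √[(x₂-x₁)² + (y₂-y₁)² + (z₂-z₁)²]
  = √[7² + (-1)² + 0²]
  = √[49 + 1 + 0]
  = √50
  ≈ 7.071

7.071


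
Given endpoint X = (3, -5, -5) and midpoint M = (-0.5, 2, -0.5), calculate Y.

Y = 2M - X
  = (2·(-0.5) - 3, 2·2 - (-5), 2·(-0.5) - (-5))
  = (-1 - 3, 4 + 5, -1 + 5)
  = (-4, 9, 4)

(-4, 9, 4)


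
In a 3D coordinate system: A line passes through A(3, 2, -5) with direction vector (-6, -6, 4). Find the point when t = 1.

P(t) = A + t·d
  = (3 + (-6)·1, 2 + (-6)·1, -5 + 4·1)
  = (3 - 6, 2 - 6, -5 + 4)
  = (-3, -4, -1)

(-3, -4, -1)


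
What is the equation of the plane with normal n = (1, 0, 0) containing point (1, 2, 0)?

The plane through P with normal n = (a, b, c) satisfies n·(r - P) = 0,
i.e. ax + by + cz = a·x₀ + b·y₀ + c·z₀.
d = 1·1 + 0·2 + 0·0
  = 1 + 0 + 0
  = 1
Equation: x = 1

x = 1


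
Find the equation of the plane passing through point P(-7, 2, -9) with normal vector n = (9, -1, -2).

The plane through P with normal n = (a, b, c) satisfies n·(r - P) = 0,
i.e. ax + by + cz = a·x₀ + b·y₀ + c·z₀.
d = 9·(-7) + (-1)·2 + (-2)·(-9)
  = -63 - 2 + 18
  = -47
Equation: 9x - y - 2z = -47

9x - y - 2z = -47


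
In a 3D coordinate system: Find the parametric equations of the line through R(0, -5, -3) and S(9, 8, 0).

Direction vector d = S - R = (9 + 0, 8 + 5, 0 + 3) = (9, 13, 3)
Parametric form r = R + t·d:
x = 0 + 9t, y = -5 + 13t, z = -3 + 3t

x = 0 + 9t, y = -5 + 13t, z = -3 + 3t


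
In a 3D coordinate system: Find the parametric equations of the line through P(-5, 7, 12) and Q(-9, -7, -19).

Direction vector d = Q - P = (-9 + 5, -7 - 7, -19 - 12) = (-4, -14, -31)
Parametric form r = P + t·d:
x = -5 - 4t, y = 7 - 14t, z = 12 - 31t

x = -5 - 4t, y = 7 - 14t, z = 12 - 31t


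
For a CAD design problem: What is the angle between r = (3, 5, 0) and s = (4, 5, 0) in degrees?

r·s = 3·4 + 5·5 + 0·0 = 12 + 25 + 0 = 37
|r| = √(3² + 5² + 0²) = √34 ≈ 5.831
|s| = √(4² + 5² + 0²) = √41 ≈ 6.403
cos θ = (r·s)/(|r||s|) = 37/(5.831·6.403) ≈ 0.991
θ = arccos(0.991) ≈ 7.696°

7.696°


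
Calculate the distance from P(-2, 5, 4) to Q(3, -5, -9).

d = √[(x₂-x₁)² + (y₂-y₁)² + (z₂-z₁)²]
  = √[5² + (-10)² + (-13)²]
  = √[25 + 100 + 169]
  = √294
  ≈ 17.15

17.15


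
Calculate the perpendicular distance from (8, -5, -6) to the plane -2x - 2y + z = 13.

distance = |a·x₀ + b·y₀ + c·z₀ - d| / √(a² + b² + c²)
  = |(-2)·8 + (-2)·(-5) + 1·(-6) - 13| / √((-2)² + (-2)² + 1²)
  = |-16 + 10 - 6 - 13| / √(4 + 4 + 1)
  = |-25| / √9
  = 25 / 3
  ≈ 8.333

8.333


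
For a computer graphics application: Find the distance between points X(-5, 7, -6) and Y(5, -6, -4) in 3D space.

d = √[(x₂-x₁)² + (y₂-y₁)² + (z₂-z₁)²]
  = √[10² + (-13)² + 2²]
  = √[100 + 169 + 4]
  = √273
  ≈ 16.52

16.52


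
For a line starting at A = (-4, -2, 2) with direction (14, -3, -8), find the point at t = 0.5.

P(t) = A + t·d
  = (-4 + 14·0.5, -2 + (-3)·0.5, 2 + (-8)·0.5)
  = (-4 + 7, -2 - 1.5, 2 - 4)
  = (3, -3.5, -2)

(3, -3.5, -2)


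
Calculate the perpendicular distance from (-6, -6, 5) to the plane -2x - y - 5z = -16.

distance = |a·x₀ + b·y₀ + c·z₀ - d| / √(a² + b² + c²)
  = |(-2)·(-6) + (-1)·(-6) + (-5)·5 - (-16)| / √((-2)² + (-1)² + (-5)²)
  = |12 + 6 - 25 + 16| / √(4 + 1 + 25)
  = |9| / √30
  = 9 / 5.477
  ≈ 1.643

1.643


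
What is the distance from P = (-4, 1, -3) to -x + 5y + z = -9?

distance = |a·x₀ + b·y₀ + c·z₀ - d| / √(a² + b² + c²)
  = |(-1)·(-4) + 5·1 + 1·(-3) - (-9)| / √((-1)² + 5² + 1²)
  = |4 + 5 - 3 + 9| / √(1 + 25 + 1)
  = |15| / √27
  = 15 / 5.196
  ≈ 2.887

2.887


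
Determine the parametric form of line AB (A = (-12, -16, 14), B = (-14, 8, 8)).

Direction vector d = B - A = (-14 + 12, 8 + 16, 8 - 14) = (-2, 24, -6)
Parametric form r = A + t·d:
x = -12 - 2t, y = -16 + 24t, z = 14 - 6t

x = -12 - 2t, y = -16 + 24t, z = 14 - 6t


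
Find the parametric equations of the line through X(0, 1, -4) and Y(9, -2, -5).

Direction vector d = Y - X = (9 + 0, -2 - 1, -5 + 4) = (9, -3, -1)
Parametric form r = X + t·d:
x = 0 + 9t, y = 1 - 3t, z = -4 - t

x = 0 + 9t, y = 1 - 3t, z = -4 - t


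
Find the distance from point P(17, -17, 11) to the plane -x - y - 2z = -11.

distance = |a·x₀ + b·y₀ + c·z₀ - d| / √(a² + b² + c²)
  = |(-1)·17 + (-1)·(-17) + (-2)·11 - (-11)| / √((-1)² + (-1)² + (-2)²)
  = |-17 + 17 - 22 + 11| / √(1 + 1 + 4)
  = |-11| / √6
  = 11 / 2.449
  ≈ 4.491

4.491


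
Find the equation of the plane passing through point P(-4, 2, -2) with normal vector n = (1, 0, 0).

The plane through P with normal n = (a, b, c) satisfies n·(r - P) = 0,
i.e. ax + by + cz = a·x₀ + b·y₀ + c·z₀.
d = 1·(-4) + 0·2 + 0·(-2)
  = -4 + 0 + 0
  = -4
Equation: x = -4

x = -4


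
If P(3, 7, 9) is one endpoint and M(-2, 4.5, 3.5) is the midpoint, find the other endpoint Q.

Q = 2M - P
  = (2·(-2) - 3, 2·4.5 - 7, 2·3.5 - 9)
  = (-4 - 3, 9 - 7, 7 - 9)
  = (-7, 2, -2)

(-7, 2, -2)


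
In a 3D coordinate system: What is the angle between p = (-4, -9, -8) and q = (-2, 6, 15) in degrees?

p·q = (-4)·(-2) + (-9)·6 + (-8)·15 = 8 - 54 - 120 = -166
|p| = √((-4)² + (-9)² + (-8)²) = √161 ≈ 12.69
|q| = √((-2)² + 6² + 15²) = √265 ≈ 16.28
cos θ = (p·q)/(|p||q|) = -166/(12.69·16.28) ≈ -0.8037
θ = arccos(-0.8037) ≈ 143.5°

143.5°


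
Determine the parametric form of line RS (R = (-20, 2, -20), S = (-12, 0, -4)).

Direction vector d = S - R = (-12 + 20, 0 - 2, -4 + 20) = (8, -2, 16)
Parametric form r = R + t·d:
x = -20 + 8t, y = 2 - 2t, z = -20 + 16t

x = -20 + 8t, y = 2 - 2t, z = -20 + 16t


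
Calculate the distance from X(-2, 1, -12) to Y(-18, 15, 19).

d = √[(x₂-x₁)² + (y₂-y₁)² + (z₂-z₁)²]
  = √[(-16)² + 14² + 31²]
  = √[256 + 196 + 961]
  = √1413
  ≈ 37.59

37.59


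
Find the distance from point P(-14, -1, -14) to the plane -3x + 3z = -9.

distance = |a·x₀ + b·y₀ + c·z₀ - d| / √(a² + b² + c²)
  = |(-3)·(-14) + 0·(-1) + 3·(-14) - (-9)| / √((-3)² + 0² + 3²)
  = |42 + 0 - 42 + 9| / √(9 + 0 + 9)
  = |9| / √18
  = 9 / 4.243
  ≈ 2.121

2.121


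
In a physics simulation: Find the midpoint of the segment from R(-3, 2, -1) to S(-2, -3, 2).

M = ((x₁+x₂)/2, (y₁+y₂)/2, (z₁+z₂)/2)
  = ((-3 - 2)/2, (2 - 3)/2, (-1 + 2)/2)
  = (-5/2, -1/2, 1/2)
  = (-2.5, -0.5, 0.5)

(-2.5, -0.5, 0.5)


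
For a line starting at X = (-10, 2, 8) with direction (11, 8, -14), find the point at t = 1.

P(t) = X + t·d
  = (-10 + 11·1, 2 + 8·1, 8 + (-14)·1)
  = (-10 + 11, 2 + 8, 8 - 14)
  = (1, 10, -6)

(1, 10, -6)


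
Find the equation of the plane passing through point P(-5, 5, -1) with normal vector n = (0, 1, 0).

The plane through P with normal n = (a, b, c) satisfies n·(r - P) = 0,
i.e. ax + by + cz = a·x₀ + b·y₀ + c·z₀.
d = 0·(-5) + 1·5 + 0·(-1)
  = 0 + 5 + 0
  = 5
Equation: y = 5

y = 5


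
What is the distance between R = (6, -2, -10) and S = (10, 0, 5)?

d = √[(x₂-x₁)² + (y₂-y₁)² + (z₂-z₁)²]
  = √[4² + 2² + 15²]
  = √[16 + 4 + 225]
  = √245
  ≈ 15.65

15.65


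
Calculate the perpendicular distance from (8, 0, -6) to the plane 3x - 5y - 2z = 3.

distance = |a·x₀ + b·y₀ + c·z₀ - d| / √(a² + b² + c²)
  = |3·8 + (-5)·0 + (-2)·(-6) - 3| / √(3² + (-5)² + (-2)²)
  = |24 + 0 + 12 - 3| / √(9 + 25 + 4)
  = |33| / √38
  = 33 / 6.164
  ≈ 5.353

5.353


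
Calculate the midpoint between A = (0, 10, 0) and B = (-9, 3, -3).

M = ((x₁+x₂)/2, (y₁+y₂)/2, (z₁+z₂)/2)
  = ((0 - 9)/2, (10 + 3)/2, (0 - 3)/2)
  = (-9/2, 13/2, -3/2)
  = (-4.5, 6.5, -1.5)

(-4.5, 6.5, -1.5)


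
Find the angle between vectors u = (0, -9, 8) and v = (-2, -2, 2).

u·v = 0·(-2) + (-9)·(-2) + 8·2 = 0 + 18 + 16 = 34
|u| = √(0² + (-9)² + 8²) = √145 ≈ 12.04
|v| = √((-2)² + (-2)² + 2²) = √12 ≈ 3.464
cos θ = (u·v)/(|u||v|) = 34/(12.04·3.464) ≈ 0.8151
θ = arccos(0.8151) ≈ 35.4°

35.4°


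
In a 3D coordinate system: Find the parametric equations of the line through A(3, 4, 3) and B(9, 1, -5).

Direction vector d = B - A = (9 - 3, 1 - 4, -5 - 3) = (6, -3, -8)
Parametric form r = A + t·d:
x = 3 + 6t, y = 4 - 3t, z = 3 - 8t

x = 3 + 6t, y = 4 - 3t, z = 3 - 8t


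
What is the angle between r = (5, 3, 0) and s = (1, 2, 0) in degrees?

r·s = 5·1 + 3·2 + 0·0 = 5 + 6 + 0 = 11
|r| = √(5² + 3² + 0²) = √34 ≈ 5.831
|s| = √(1² + 2² + 0²) = √5 ≈ 2.236
cos θ = (r·s)/(|r||s|) = 11/(5.831·2.236) ≈ 0.8437
θ = arccos(0.8437) ≈ 32.47°

32.47°


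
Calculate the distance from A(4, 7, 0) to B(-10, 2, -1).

d = √[(x₂-x₁)² + (y₂-y₁)² + (z₂-z₁)²]
  = √[(-14)² + (-5)² + (-1)²]
  = √[196 + 25 + 1]
  = √222
  ≈ 14.9

14.9


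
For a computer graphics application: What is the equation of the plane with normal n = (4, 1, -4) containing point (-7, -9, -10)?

The plane through P with normal n = (a, b, c) satisfies n·(r - P) = 0,
i.e. ax + by + cz = a·x₀ + b·y₀ + c·z₀.
d = 4·(-7) + 1·(-9) + (-4)·(-10)
  = -28 - 9 + 40
  = 3
Equation: 4x + y - 4z = 3

4x + y - 4z = 3


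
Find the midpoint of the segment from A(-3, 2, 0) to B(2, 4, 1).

M = ((x₁+x₂)/2, (y₁+y₂)/2, (z₁+z₂)/2)
  = ((-3 + 2)/2, (2 + 4)/2, (0 + 1)/2)
  = (-1/2, 6/2, 1/2)
  = (-0.5, 3, 0.5)

(-0.5, 3, 0.5)


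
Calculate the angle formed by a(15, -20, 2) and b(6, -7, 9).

a·b = 15·6 + (-20)·(-7) + 2·9 = 90 + 140 + 18 = 248
|a| = √(15² + (-20)² + 2²) = √629 ≈ 25.08
|b| = √(6² + (-7)² + 9²) = √166 ≈ 12.88
cos θ = (a·b)/(|a||b|) = 248/(25.08·12.88) ≈ 0.7675
θ = arccos(0.7675) ≈ 39.87°

39.87°


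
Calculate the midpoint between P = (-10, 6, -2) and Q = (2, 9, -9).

M = ((x₁+x₂)/2, (y₁+y₂)/2, (z₁+z₂)/2)
  = ((-10 + 2)/2, (6 + 9)/2, (-2 - 9)/2)
  = (-8/2, 15/2, -11/2)
  = (-4, 7.5, -5.5)

(-4, 7.5, -5.5)


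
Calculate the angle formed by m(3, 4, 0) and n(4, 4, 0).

m·n = 3·4 + 4·4 + 0·0 = 12 + 16 + 0 = 28
|m| = √(3² + 4² + 0²) = √25 ≈ 5
|n| = √(4² + 4² + 0²) = √32 ≈ 5.657
cos θ = (m·n)/(|m||n|) = 28/(5·5.657) ≈ 0.9899
θ = arccos(0.9899) ≈ 8.13°

8.13°
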